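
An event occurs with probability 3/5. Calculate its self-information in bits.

Information content I(x) = -log₂(p(x))
I = -log₂(3/5) = -log₂(0.6000)
I = 0.7370 bits


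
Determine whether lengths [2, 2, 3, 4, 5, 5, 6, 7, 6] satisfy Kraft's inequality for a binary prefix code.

Kraft inequality: Σ 2^(-l_i) ≤ 1 for prefix-free code
Calculating: 2^(-2) + 2^(-2) + 2^(-3) + 2^(-4) + 2^(-5) + 2^(-5) + 2^(-6) + 2^(-7) + 2^(-6)
= 0.25 + 0.25 + 0.125 + 0.0625 + 0.03125 + 0.03125 + 0.015625 + 0.0078125 + 0.015625
= 0.7891
Since 0.7891 ≤ 1, prefix-free code exists


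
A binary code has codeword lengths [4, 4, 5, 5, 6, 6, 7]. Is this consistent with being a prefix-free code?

Kraft inequality: Σ 2^(-l_i) ≤ 1 for prefix-free code
Calculating: 2^(-4) + 2^(-4) + 2^(-5) + 2^(-5) + 2^(-6) + 2^(-6) + 2^(-7)
= 0.0625 + 0.0625 + 0.03125 + 0.03125 + 0.015625 + 0.015625 + 0.0078125
= 0.2266
Since 0.2266 ≤ 1, prefix-free code exists


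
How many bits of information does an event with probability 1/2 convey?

Information content I(x) = -log₂(p(x))
I = -log₂(1/2) = -log₂(0.5000)
I = 1.0000 bits


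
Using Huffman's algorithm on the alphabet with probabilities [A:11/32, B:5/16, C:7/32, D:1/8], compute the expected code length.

Huffman tree construction:
Combine smallest probabilities repeatedly
Resulting codes:
  A: 11 (length 2)
  B: 10 (length 2)
  C: 01 (length 2)
  D: 00 (length 2)
Average length = Σ p(s) × length(s) = 2.0000 bits


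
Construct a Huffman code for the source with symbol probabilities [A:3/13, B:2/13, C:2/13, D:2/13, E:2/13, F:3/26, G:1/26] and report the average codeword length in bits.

Huffman tree construction:
Combine smallest probabilities repeatedly
Resulting codes:
  A: 01 (length 2)
  B: 100 (length 3)
  C: 101 (length 3)
  D: 110 (length 3)
  E: 111 (length 3)
  F: 001 (length 3)
  G: 000 (length 3)
Average length = Σ p(s) × length(s) = 2.7692 bits


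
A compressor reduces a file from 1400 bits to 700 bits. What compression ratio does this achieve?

Compression ratio = Original / Compressed
= 1400 / 700 = 2.00:1


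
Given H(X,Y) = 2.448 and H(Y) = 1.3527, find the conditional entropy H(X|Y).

Chain rule: H(X,Y) = H(X|Y) + H(Y)
H(X|Y) = H(X,Y) - H(Y) = 2.448 - 1.3527 = 1.0953 bits


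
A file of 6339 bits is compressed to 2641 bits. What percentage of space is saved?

Space savings = (1 - Compressed/Original) × 100%
= (1 - 2641/6339) × 100%
= 58.34%


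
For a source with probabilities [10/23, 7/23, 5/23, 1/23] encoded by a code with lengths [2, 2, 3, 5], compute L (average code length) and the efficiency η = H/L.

Average length L = Σ p_i × l_i = 2.3478 bits
Entropy H = 1.7201 bits
Efficiency η = H/L × 100% = 73.26%


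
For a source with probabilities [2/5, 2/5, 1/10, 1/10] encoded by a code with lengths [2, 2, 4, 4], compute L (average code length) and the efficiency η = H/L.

Average length L = Σ p_i × l_i = 2.4000 bits
Entropy H = 1.7219 bits
Efficiency η = H/L × 100% = 71.75%


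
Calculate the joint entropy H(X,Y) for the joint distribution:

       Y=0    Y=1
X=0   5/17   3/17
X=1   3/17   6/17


H(X,Y) = -Σ p(x,y) log₂ p(x,y)
  p(0,0)=5/17: -0.2941 × log₂(0.2941) = 0.5193
  p(0,1)=3/17: -0.1765 × log₂(0.1765) = 0.4416
  p(1,0)=3/17: -0.1765 × log₂(0.1765) = 0.4416
  p(1,1)=6/17: -0.3529 × log₂(0.3529) = 0.5303
H(X,Y) = 1.9328 bits


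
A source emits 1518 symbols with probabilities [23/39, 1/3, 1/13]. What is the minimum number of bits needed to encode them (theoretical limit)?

Entropy H = 1.2623 bits/symbol
Minimum bits = H × n = 1.2623 × 1518
= 1916.11 bits


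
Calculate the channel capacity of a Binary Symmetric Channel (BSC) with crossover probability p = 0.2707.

For BSC with error probability p:
C = 1 - H(p) where H(p) is binary entropy
H(0.2707) = -0.2707 × log₂(0.2707) - 0.7293 × log₂(0.7293)
H(p) = 0.8425
C = 1 - 0.8425 = 0.1575 bits/use


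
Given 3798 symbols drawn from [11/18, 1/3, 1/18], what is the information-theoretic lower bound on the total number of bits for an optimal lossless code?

Entropy H = 1.1942 bits/symbol
Minimum bits = H × n = 1.1942 × 3798
= 4535.47 bits


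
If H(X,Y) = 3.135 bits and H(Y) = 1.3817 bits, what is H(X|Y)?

Chain rule: H(X,Y) = H(X|Y) + H(Y)
H(X|Y) = H(X,Y) - H(Y) = 3.135 - 1.3817 = 1.7533 bits


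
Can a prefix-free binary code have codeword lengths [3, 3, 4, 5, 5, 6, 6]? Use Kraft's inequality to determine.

Kraft inequality: Σ 2^(-l_i) ≤ 1 for prefix-free code
Calculating: 2^(-3) + 2^(-3) + 2^(-4) + 2^(-5) + 2^(-5) + 2^(-6) + 2^(-6)
= 0.125 + 0.125 + 0.0625 + 0.03125 + 0.03125 + 0.015625 + 0.015625
= 0.4062
Since 0.4062 ≤ 1, prefix-free code exists


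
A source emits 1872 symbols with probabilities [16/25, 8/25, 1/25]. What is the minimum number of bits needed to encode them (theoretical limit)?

Entropy H = 1.1239 bits/symbol
Minimum bits = H × n = 1.1239 × 1872
= 2103.86 bits


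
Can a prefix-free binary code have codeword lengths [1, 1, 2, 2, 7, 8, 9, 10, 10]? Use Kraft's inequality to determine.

Kraft inequality: Σ 2^(-l_i) ≤ 1 for prefix-free code
Calculating: 2^(-1) + 2^(-1) + 2^(-2) + 2^(-2) + 2^(-7) + 2^(-8) + 2^(-9) + 2^(-10) + 2^(-10)
= 0.5 + 0.5 + 0.25 + 0.25 + 0.0078125 + 0.00390625 + 0.001953125 + 0.0009765625 + 0.0009765625
= 1.5156
Since 1.5156 > 1, prefix-free code does not exist


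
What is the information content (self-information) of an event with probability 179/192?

Information content I(x) = -log₂(p(x))
I = -log₂(179/192) = -log₂(0.9323)
I = 0.1011 bits


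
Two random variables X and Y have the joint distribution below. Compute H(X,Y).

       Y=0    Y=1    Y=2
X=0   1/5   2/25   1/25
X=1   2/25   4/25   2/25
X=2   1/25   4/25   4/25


H(X,Y) = -Σ p(x,y) log₂ p(x,y)
  p(0,0)=1/5: -0.2000 × log₂(0.2000) = 0.4644
  p(0,1)=2/25: -0.0800 × log₂(0.0800) = 0.2915
  p(0,2)=1/25: -0.0400 × log₂(0.0400) = 0.1858
  p(1,0)=2/25: -0.0800 × log₂(0.0800) = 0.2915
  p(1,1)=4/25: -0.1600 × log₂(0.1600) = 0.4230
  p(1,2)=2/25: -0.0800 × log₂(0.0800) = 0.2915
  p(2,0)=1/25: -0.0400 × log₂(0.0400) = 0.1858
  p(2,1)=4/25: -0.1600 × log₂(0.1600) = 0.4230
  p(2,2)=4/25: -0.1600 × log₂(0.1600) = 0.4230
H(X,Y) = 2.9795 bits


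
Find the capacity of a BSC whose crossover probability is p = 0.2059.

For BSC with error probability p:
C = 1 - H(p) where H(p) is binary entropy
H(0.2059) = -0.2059 × log₂(0.2059) - 0.7941 × log₂(0.7941)
H(p) = 0.7336
C = 1 - 0.7336 = 0.2664 bits/use


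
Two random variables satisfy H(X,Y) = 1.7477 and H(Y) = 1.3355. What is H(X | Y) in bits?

Chain rule: H(X,Y) = H(X|Y) + H(Y)
H(X|Y) = H(X,Y) - H(Y) = 1.7477 - 1.3355 = 0.4122 bits


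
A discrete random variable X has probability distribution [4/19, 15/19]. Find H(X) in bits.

H(X) = -Σ p(x) log₂ p(x)
  -4/19 × log₂(4/19) = 0.4732
  -15/19 × log₂(15/19) = 0.2692
H(X) = 0.7425 bits


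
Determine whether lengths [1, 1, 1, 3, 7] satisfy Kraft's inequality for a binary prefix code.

Kraft inequality: Σ 2^(-l_i) ≤ 1 for prefix-free code
Calculating: 2^(-1) + 2^(-1) + 2^(-1) + 2^(-3) + 2^(-7)
= 0.5 + 0.5 + 0.5 + 0.125 + 0.0078125
= 1.6328
Since 1.6328 > 1, prefix-free code does not exist


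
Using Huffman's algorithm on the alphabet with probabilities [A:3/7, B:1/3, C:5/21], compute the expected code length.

Huffman tree construction:
Combine smallest probabilities repeatedly
Resulting codes:
  A: 0 (length 1)
  B: 11 (length 2)
  C: 10 (length 2)
Average length = Σ p(s) × length(s) = 1.5714 bits


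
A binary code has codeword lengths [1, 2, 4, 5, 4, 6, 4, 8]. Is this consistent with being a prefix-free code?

Kraft inequality: Σ 2^(-l_i) ≤ 1 for prefix-free code
Calculating: 2^(-1) + 2^(-2) + 2^(-4) + 2^(-5) + 2^(-4) + 2^(-6) + 2^(-4) + 2^(-8)
= 0.5 + 0.25 + 0.0625 + 0.03125 + 0.0625 + 0.015625 + 0.0625 + 0.00390625
= 0.9883
Since 0.9883 ≤ 1, prefix-free code exists


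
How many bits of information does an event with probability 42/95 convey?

Information content I(x) = -log₂(p(x))
I = -log₂(42/95) = -log₂(0.4421)
I = 1.1775 bits


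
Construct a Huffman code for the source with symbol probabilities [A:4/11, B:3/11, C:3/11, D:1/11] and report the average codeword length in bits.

Huffman tree construction:
Combine smallest probabilities repeatedly
Resulting codes:
  A: 11 (length 2)
  B: 01 (length 2)
  C: 10 (length 2)
  D: 00 (length 2)
Average length = Σ p(s) × length(s) = 2.0000 bits


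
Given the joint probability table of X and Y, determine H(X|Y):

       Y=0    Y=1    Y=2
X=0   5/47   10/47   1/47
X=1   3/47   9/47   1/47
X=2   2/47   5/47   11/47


H(X|Y) = Σ_y p(y) H(X|Y=y)
  p(Y=0) = 10/47, H(X|Y=0) = 1.4855
  p(Y=1) = 24/47, H(X|Y=1) = 1.5284
  p(Y=2) = 13/47, H(X|Y=2) = 0.7732
H(X|Y) = 0.2128×1.4855 + 0.5106×1.5284 + 0.2766×0.7732 = 1.3104 bits


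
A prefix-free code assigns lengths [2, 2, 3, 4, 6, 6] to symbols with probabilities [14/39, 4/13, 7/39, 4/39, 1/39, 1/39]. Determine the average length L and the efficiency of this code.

Average length L = Σ p_i × l_i = 2.5897 bits
Entropy H = 2.1066 bits
Efficiency η = H/L × 100% = 81.34%


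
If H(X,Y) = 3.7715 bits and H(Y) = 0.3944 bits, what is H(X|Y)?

Chain rule: H(X,Y) = H(X|Y) + H(Y)
H(X|Y) = H(X,Y) - H(Y) = 3.7715 - 0.3944 = 3.3771 bits


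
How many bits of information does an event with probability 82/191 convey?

Information content I(x) = -log₂(p(x))
I = -log₂(82/191) = -log₂(0.4293)
I = 1.2199 bits


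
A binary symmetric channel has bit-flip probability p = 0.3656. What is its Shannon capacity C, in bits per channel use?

For BSC with error probability p:
C = 1 - H(p) where H(p) is binary entropy
H(0.3656) = -0.3656 × log₂(0.3656) - 0.6344 × log₂(0.6344)
H(p) = 0.9472
C = 1 - 0.9472 = 0.0528 bits/use


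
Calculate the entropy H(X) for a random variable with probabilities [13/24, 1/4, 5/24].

H(X) = -Σ p(x) log₂ p(x)
  -13/24 × log₂(13/24) = 0.4791
  -1/4 × log₂(1/4) = 0.5000
  -5/24 × log₂(5/24) = 0.4715
H(X) = 1.4506 bits


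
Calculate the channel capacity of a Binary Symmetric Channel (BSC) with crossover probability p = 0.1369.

For BSC with error probability p:
C = 1 - H(p) where H(p) is binary entropy
H(0.1369) = -0.1369 × log₂(0.1369) - 0.8631 × log₂(0.8631)
H(p) = 0.5761
C = 1 - 0.5761 = 0.4239 bits/use


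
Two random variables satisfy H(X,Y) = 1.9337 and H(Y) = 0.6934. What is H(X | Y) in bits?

Chain rule: H(X,Y) = H(X|Y) + H(Y)
H(X|Y) = H(X,Y) - H(Y) = 1.9337 - 0.6934 = 1.2403 bits


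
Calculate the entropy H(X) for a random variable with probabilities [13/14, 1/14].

H(X) = -Σ p(x) log₂ p(x)
  -13/14 × log₂(13/14) = 0.0993
  -1/14 × log₂(1/14) = 0.2720
H(X) = 0.3712 bits


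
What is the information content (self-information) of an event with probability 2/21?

Information content I(x) = -log₂(p(x))
I = -log₂(2/21) = -log₂(0.0952)
I = 3.3923 bits


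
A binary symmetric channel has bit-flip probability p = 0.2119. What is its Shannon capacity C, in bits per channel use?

For BSC with error probability p:
C = 1 - H(p) where H(p) is binary entropy
H(0.2119) = -0.2119 × log₂(0.2119) - 0.7881 × log₂(0.7881)
H(p) = 0.7451
C = 1 - 0.7451 = 0.2549 bits/use


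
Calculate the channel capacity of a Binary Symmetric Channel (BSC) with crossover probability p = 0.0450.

For BSC with error probability p:
C = 1 - H(p) where H(p) is binary entropy
H(0.0450) = -0.0450 × log₂(0.0450) - 0.9550 × log₂(0.9550)
H(p) = 0.2648
C = 1 - 0.2648 = 0.7352 bits/use


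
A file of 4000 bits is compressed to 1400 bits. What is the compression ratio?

Compression ratio = Original / Compressed
= 4000 / 1400 = 2.86:1


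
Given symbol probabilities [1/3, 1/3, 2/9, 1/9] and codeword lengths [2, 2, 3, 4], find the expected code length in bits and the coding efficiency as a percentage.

Average length L = Σ p_i × l_i = 2.4444 bits
Entropy H = 1.8911 bits
Efficiency η = H/L × 100% = 77.36%


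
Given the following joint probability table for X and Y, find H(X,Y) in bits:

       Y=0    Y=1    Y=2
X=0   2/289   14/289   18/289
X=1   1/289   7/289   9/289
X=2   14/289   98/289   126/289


H(X,Y) = -Σ p(x,y) log₂ p(x,y)
  p(0,0)=2/289: -0.0069 × log₂(0.0069) = 0.0497
  p(0,1)=14/289: -0.0484 × log₂(0.0484) = 0.2116
  p(0,2)=18/289: -0.0623 × log₂(0.0623) = 0.2494
  p(1,0)=1/289: -0.0035 × log₂(0.0035) = 0.0283
  p(1,1)=7/289: -0.0242 × log₂(0.0242) = 0.1300
  p(1,2)=9/289: -0.0311 × log₂(0.0311) = 0.1559
  p(2,0)=14/289: -0.0484 × log₂(0.0484) = 0.2116
  p(2,1)=98/289: -0.3391 × log₂(0.3391) = 0.5291
  p(2,2)=126/289: -0.4360 × log₂(0.4360) = 0.5222
H(X,Y) = 2.0876 bits


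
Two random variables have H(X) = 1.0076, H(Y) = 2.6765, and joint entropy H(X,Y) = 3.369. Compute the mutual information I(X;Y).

I(X;Y) = H(X) + H(Y) - H(X,Y)
I(X;Y) = 1.0076 + 2.6765 - 3.369 = 0.3151 bits


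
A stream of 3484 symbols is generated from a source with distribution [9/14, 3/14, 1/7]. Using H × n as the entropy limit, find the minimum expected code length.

Entropy H = 1.2871 bits/symbol
Minimum bits = H × n = 1.2871 × 3484
= 4484.10 bits


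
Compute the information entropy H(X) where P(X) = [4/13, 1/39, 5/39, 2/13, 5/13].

H(X) = -Σ p(x) log₂ p(x)
  -4/13 × log₂(4/13) = 0.5232
  -1/39 × log₂(1/39) = 0.1355
  -5/39 × log₂(5/39) = 0.3799
  -2/13 × log₂(2/13) = 0.4155
  -5/13 × log₂(5/13) = 0.5302
H(X) = 1.9843 bits


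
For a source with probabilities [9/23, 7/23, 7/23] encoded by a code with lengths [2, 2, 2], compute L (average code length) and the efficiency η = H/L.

Average length L = Σ p_i × l_i = 2.0000 bits
Entropy H = 1.5743 bits
Efficiency η = H/L × 100% = 78.72%


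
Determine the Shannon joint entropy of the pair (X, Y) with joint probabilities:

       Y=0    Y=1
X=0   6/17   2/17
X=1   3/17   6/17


H(X,Y) = -Σ p(x,y) log₂ p(x,y)
  p(0,0)=6/17: -0.3529 × log₂(0.3529) = 0.5303
  p(0,1)=2/17: -0.1176 × log₂(0.1176) = 0.3632
  p(1,0)=3/17: -0.1765 × log₂(0.1765) = 0.4416
  p(1,1)=6/17: -0.3529 × log₂(0.3529) = 0.5303
H(X,Y) = 1.8654 bits


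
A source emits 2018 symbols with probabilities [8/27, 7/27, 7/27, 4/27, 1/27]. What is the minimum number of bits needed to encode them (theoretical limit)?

Entropy H = 2.1140 bits/symbol
Minimum bits = H × n = 2.1140 × 2018
= 4266.13 bits


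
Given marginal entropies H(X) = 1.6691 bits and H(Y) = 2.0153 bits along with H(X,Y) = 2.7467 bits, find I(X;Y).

I(X;Y) = H(X) + H(Y) - H(X,Y)
I(X;Y) = 1.6691 + 2.0153 - 2.7467 = 0.9377 bits


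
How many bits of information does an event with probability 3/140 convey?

Information content I(x) = -log₂(p(x))
I = -log₂(3/140) = -log₂(0.0214)
I = 5.5443 bits


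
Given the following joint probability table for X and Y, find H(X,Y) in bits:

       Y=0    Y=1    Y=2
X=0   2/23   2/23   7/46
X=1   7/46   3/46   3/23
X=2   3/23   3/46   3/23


H(X,Y) = -Σ p(x,y) log₂ p(x,y)
  p(0,0)=2/23: -0.0870 × log₂(0.0870) = 0.3064
  p(0,1)=2/23: -0.0870 × log₂(0.0870) = 0.3064
  p(0,2)=7/46: -0.1522 × log₂(0.1522) = 0.4133
  p(1,0)=7/46: -0.1522 × log₂(0.1522) = 0.4133
  p(1,1)=3/46: -0.0652 × log₂(0.0652) = 0.2569
  p(1,2)=3/23: -0.1304 × log₂(0.1304) = 0.3833
  p(2,0)=3/23: -0.1304 × log₂(0.1304) = 0.3833
  p(2,1)=3/46: -0.0652 × log₂(0.0652) = 0.2569
  p(2,2)=3/23: -0.1304 × log₂(0.1304) = 0.3833
H(X,Y) = 3.1031 bits


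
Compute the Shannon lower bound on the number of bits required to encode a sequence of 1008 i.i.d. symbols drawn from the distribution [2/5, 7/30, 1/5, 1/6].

Entropy H = 1.9139 bits/symbol
Minimum bits = H × n = 1.9139 × 1008
= 1929.19 bits


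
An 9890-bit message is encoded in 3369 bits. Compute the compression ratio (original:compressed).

Compression ratio = Original / Compressed
= 9890 / 3369 = 2.94:1


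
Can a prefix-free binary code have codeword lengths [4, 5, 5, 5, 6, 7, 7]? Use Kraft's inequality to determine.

Kraft inequality: Σ 2^(-l_i) ≤ 1 for prefix-free code
Calculating: 2^(-4) + 2^(-5) + 2^(-5) + 2^(-5) + 2^(-6) + 2^(-7) + 2^(-7)
= 0.0625 + 0.03125 + 0.03125 + 0.03125 + 0.015625 + 0.0078125 + 0.0078125
= 0.1875
Since 0.1875 ≤ 1, prefix-free code exists


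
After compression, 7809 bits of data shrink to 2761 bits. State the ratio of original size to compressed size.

Compression ratio = Original / Compressed
= 7809 / 2761 = 2.83:1


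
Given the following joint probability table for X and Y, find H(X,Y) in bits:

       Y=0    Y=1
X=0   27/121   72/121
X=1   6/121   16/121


H(X,Y) = -Σ p(x,y) log₂ p(x,y)
  p(0,0)=27/121: -0.2231 × log₂(0.2231) = 0.4829
  p(0,1)=72/121: -0.5950 × log₂(0.5950) = 0.4456
  p(1,0)=6/121: -0.0496 × log₂(0.0496) = 0.2149
  p(1,1)=16/121: -0.1322 × log₂(0.1322) = 0.3860
H(X,Y) = 1.5294 bits


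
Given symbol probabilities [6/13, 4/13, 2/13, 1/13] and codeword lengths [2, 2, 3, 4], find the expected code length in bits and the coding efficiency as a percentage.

Average length L = Σ p_i × l_i = 2.3077 bits
Entropy H = 1.7381 bits
Efficiency η = H/L × 100% = 75.32%


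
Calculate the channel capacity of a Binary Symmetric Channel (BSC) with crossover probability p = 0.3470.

For BSC with error probability p:
C = 1 - H(p) where H(p) is binary entropy
H(0.3470) = -0.3470 × log₂(0.3470) - 0.6530 × log₂(0.6530)
H(p) = 0.9314
C = 1 - 0.9314 = 0.0686 bits/use


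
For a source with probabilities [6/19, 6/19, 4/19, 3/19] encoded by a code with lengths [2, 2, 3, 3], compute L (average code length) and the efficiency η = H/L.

Average length L = Σ p_i × l_i = 2.3684 bits
Entropy H = 1.9440 bits
Efficiency η = H/L × 100% = 82.08%


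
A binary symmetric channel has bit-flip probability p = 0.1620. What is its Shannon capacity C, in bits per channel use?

For BSC with error probability p:
C = 1 - H(p) where H(p) is binary entropy
H(0.1620) = -0.1620 × log₂(0.1620) - 0.8380 × log₂(0.8380)
H(p) = 0.6391
C = 1 - 0.6391 = 0.3609 bits/use


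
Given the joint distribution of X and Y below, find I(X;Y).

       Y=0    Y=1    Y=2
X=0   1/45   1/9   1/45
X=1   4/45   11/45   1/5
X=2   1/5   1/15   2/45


H(X) = 1.4253, H(Y) = 1.5578, H(X,Y) = 2.7924
I(X;Y) = H(X) + H(Y) - H(X,Y) = 0.1907 bits


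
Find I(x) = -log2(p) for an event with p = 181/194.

Information content I(x) = -log₂(p(x))
I = -log₂(181/194) = -log₂(0.9330)
I = 0.1001 bits


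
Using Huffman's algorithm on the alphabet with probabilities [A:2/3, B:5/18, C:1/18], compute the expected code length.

Huffman tree construction:
Combine smallest probabilities repeatedly
Resulting codes:
  A: 1 (length 1)
  B: 01 (length 2)
  C: 00 (length 2)
Average length = Σ p(s) × length(s) = 1.3333 bits


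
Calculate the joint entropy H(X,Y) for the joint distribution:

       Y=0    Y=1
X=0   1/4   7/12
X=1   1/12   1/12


H(X,Y) = -Σ p(x,y) log₂ p(x,y)
  p(0,0)=1/4: -0.2500 × log₂(0.2500) = 0.5000
  p(0,1)=7/12: -0.5833 × log₂(0.5833) = 0.4536
  p(1,0)=1/12: -0.0833 × log₂(0.0833) = 0.2987
  p(1,1)=1/12: -0.0833 × log₂(0.0833) = 0.2987
H(X,Y) = 1.5511 bits


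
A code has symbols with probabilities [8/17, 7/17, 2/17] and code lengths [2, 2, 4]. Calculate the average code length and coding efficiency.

Average length L = Σ p_i × l_i = 2.2353 bits
Entropy H = 1.4021 bits
Efficiency η = H/L × 100% = 62.72%


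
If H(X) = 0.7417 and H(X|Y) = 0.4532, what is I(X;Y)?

I(X;Y) = H(X) - H(X|Y)
I(X;Y) = 0.7417 - 0.4532 = 0.2885 bits


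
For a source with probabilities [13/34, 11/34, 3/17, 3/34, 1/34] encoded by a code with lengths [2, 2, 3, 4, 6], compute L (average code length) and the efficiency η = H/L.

Average length L = Σ p_i × l_i = 2.4706 bits
Entropy H = 1.9573 bits
Efficiency η = H/L × 100% = 79.23%


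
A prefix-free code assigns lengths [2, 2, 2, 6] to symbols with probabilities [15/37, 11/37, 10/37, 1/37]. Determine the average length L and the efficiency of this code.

Average length L = Σ p_i × l_i = 2.1081 bits
Entropy H = 1.6993 bits
Efficiency η = H/L × 100% = 80.61%


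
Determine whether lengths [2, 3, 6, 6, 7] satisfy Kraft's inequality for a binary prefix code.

Kraft inequality: Σ 2^(-l_i) ≤ 1 for prefix-free code
Calculating: 2^(-2) + 2^(-3) + 2^(-6) + 2^(-6) + 2^(-7)
= 0.25 + 0.125 + 0.015625 + 0.015625 + 0.0078125
= 0.4141
Since 0.4141 ≤ 1, prefix-free code exists


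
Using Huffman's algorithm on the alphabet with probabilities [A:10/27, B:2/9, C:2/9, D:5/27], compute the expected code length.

Huffman tree construction:
Combine smallest probabilities repeatedly
Resulting codes:
  A: 11 (length 2)
  B: 01 (length 2)
  C: 10 (length 2)
  D: 00 (length 2)
Average length = Σ p(s) × length(s) = 2.0000 bits


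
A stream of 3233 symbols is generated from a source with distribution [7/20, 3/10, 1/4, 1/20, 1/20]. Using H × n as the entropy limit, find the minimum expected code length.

Entropy H = 1.9834 bits/symbol
Minimum bits = H × n = 1.9834 × 3233
= 6412.28 bits


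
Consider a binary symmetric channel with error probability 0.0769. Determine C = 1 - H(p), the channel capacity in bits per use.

For BSC with error probability p:
C = 1 - H(p) where H(p) is binary entropy
H(0.0769) = -0.0769 × log₂(0.0769) - 0.9231 × log₂(0.9231)
H(p) = 0.3912
C = 1 - 0.3912 = 0.6088 bits/use


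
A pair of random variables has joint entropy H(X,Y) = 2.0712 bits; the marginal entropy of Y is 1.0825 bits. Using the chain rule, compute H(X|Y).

Chain rule: H(X,Y) = H(X|Y) + H(Y)
H(X|Y) = H(X,Y) - H(Y) = 2.0712 - 1.0825 = 0.9887 bits


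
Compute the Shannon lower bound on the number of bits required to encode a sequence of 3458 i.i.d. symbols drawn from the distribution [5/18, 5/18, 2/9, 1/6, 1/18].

Entropy H = 2.1714 bits/symbol
Minimum bits = H × n = 2.1714 × 3458
= 7508.56 bits


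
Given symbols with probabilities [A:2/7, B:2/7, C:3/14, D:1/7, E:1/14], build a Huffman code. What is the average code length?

Huffman tree construction:
Combine smallest probabilities repeatedly
Resulting codes:
  A: 10 (length 2)
  B: 11 (length 2)
  C: 00 (length 2)
  D: 011 (length 3)
  E: 010 (length 3)
Average length = Σ p(s) × length(s) = 2.2143 bits


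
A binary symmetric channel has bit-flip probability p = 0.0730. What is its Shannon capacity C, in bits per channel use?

For BSC with error probability p:
C = 1 - H(p) where H(p) is binary entropy
H(0.0730) = -0.0730 × log₂(0.0730) - 0.9270 × log₂(0.9270)
H(p) = 0.3770
C = 1 - 0.3770 = 0.6230 bits/use


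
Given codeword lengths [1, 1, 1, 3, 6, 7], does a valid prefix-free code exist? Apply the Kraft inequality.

Kraft inequality: Σ 2^(-l_i) ≤ 1 for prefix-free code
Calculating: 2^(-1) + 2^(-1) + 2^(-1) + 2^(-3) + 2^(-6) + 2^(-7)
= 0.5 + 0.5 + 0.5 + 0.125 + 0.015625 + 0.0078125
= 1.6484
Since 1.6484 > 1, prefix-free code does not exist


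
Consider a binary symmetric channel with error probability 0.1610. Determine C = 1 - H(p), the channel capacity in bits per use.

For BSC with error probability p:
C = 1 - H(p) where H(p) is binary entropy
H(0.1610) = -0.1610 × log₂(0.1610) - 0.8390 × log₂(0.8390)
H(p) = 0.6367
C = 1 - 0.6367 = 0.3633 bits/use


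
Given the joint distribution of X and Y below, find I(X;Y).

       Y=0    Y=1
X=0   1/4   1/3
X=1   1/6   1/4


H(X) = 0.9799, H(Y) = 0.9799, H(X,Y) = 1.9591
I(X;Y) = H(X) + H(Y) - H(X,Y) = 0.0006 bits


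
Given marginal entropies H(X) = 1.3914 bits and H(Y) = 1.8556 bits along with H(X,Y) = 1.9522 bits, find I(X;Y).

I(X;Y) = H(X) + H(Y) - H(X,Y)
I(X;Y) = 1.3914 + 1.8556 - 1.9522 = 1.2948 bits


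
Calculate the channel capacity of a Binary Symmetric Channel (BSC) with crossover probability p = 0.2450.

For BSC with error probability p:
C = 1 - H(p) where H(p) is binary entropy
H(0.2450) = -0.2450 × log₂(0.2450) - 0.7550 × log₂(0.7550)
H(p) = 0.8033
C = 1 - 0.8033 = 0.1967 bits/use


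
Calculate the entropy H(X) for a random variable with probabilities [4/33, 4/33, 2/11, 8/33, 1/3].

H(X) = -Σ p(x) log₂ p(x)
  -4/33 × log₂(4/33) = 0.3690
  -4/33 × log₂(4/33) = 0.3690
  -2/11 × log₂(2/11) = 0.4472
  -8/33 × log₂(8/33) = 0.4956
  -1/3 × log₂(1/3) = 0.5283
H(X) = 2.2091 bits


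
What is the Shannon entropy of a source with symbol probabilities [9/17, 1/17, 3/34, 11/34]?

H(X) = -Σ p(x) log₂ p(x)
  -9/17 × log₂(9/17) = 0.4858
  -1/17 × log₂(1/17) = 0.2404
  -3/34 × log₂(3/34) = 0.3090
  -11/34 × log₂(11/34) = 0.5267
H(X) = 1.5620 bits


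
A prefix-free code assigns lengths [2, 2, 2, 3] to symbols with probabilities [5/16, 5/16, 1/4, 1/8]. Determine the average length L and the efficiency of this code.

Average length L = Σ p_i × l_i = 2.1250 bits
Entropy H = 1.9238 bits
Efficiency η = H/L × 100% = 90.53%


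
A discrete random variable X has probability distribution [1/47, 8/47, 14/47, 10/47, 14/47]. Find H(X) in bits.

H(X) = -Σ p(x) log₂ p(x)
  -1/47 × log₂(1/47) = 0.1182
  -8/47 × log₂(8/47) = 0.4348
  -14/47 × log₂(14/47) = 0.5205
  -10/47 × log₂(10/47) = 0.4750
  -14/47 × log₂(14/47) = 0.5205
H(X) = 2.0689 bits


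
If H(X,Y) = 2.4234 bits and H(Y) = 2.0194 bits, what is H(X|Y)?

Chain rule: H(X,Y) = H(X|Y) + H(Y)
H(X|Y) = H(X,Y) - H(Y) = 2.4234 - 2.0194 = 0.404 bits


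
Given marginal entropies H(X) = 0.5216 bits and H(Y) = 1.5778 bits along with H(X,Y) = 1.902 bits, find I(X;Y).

I(X;Y) = H(X) + H(Y) - H(X,Y)
I(X;Y) = 0.5216 + 1.5778 - 1.902 = 0.1974 bits


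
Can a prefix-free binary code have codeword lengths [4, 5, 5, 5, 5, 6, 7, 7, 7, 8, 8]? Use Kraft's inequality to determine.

Kraft inequality: Σ 2^(-l_i) ≤ 1 for prefix-free code
Calculating: 2^(-4) + 2^(-5) + 2^(-5) + 2^(-5) + 2^(-5) + 2^(-6) + 2^(-7) + 2^(-7) + 2^(-7) + 2^(-8) + 2^(-8)
= 0.0625 + 0.03125 + 0.03125 + 0.03125 + 0.03125 + 0.015625 + 0.0078125 + 0.0078125 + 0.0078125 + 0.00390625 + 0.00390625
= 0.2344
Since 0.2344 ≤ 1, prefix-free code exists


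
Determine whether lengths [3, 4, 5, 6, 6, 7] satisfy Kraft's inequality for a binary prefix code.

Kraft inequality: Σ 2^(-l_i) ≤ 1 for prefix-free code
Calculating: 2^(-3) + 2^(-4) + 2^(-5) + 2^(-6) + 2^(-6) + 2^(-7)
= 0.125 + 0.0625 + 0.03125 + 0.015625 + 0.015625 + 0.0078125
= 0.2578
Since 0.2578 ≤ 1, prefix-free code exists


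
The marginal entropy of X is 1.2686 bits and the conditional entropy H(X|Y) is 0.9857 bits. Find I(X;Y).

I(X;Y) = H(X) - H(X|Y)
I(X;Y) = 1.2686 - 0.9857 = 0.2829 bits


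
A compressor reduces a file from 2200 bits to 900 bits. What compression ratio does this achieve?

Compression ratio = Original / Compressed
= 2200 / 900 = 2.44:1


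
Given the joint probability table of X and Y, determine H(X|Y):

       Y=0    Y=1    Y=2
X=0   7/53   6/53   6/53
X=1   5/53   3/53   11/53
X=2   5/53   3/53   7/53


H(X|Y) = Σ_y p(y) H(X|Y=y)
  p(Y=0) = 17/53, H(X|Y=0) = 1.5657
  p(Y=1) = 12/53, H(X|Y=1) = 1.5000
  p(Y=2) = 24/53, H(X|Y=2) = 1.5343
H(X|Y) = 0.3208×1.5657 + 0.2264×1.5000 + 0.4528×1.5343 = 1.5366 bits


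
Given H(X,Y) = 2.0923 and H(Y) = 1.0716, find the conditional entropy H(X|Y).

Chain rule: H(X,Y) = H(X|Y) + H(Y)
H(X|Y) = H(X,Y) - H(Y) = 2.0923 - 1.0716 = 1.0207 bits


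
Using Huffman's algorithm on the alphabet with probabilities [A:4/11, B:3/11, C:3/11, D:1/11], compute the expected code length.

Huffman tree construction:
Combine smallest probabilities repeatedly
Resulting codes:
  A: 11 (length 2)
  B: 01 (length 2)
  C: 10 (length 2)
  D: 00 (length 2)
Average length = Σ p(s) × length(s) = 2.0000 bits


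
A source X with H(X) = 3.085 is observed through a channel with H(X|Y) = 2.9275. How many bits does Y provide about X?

I(X;Y) = H(X) - H(X|Y)
I(X;Y) = 3.085 - 2.9275 = 0.1575 bits


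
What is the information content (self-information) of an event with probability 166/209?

Information content I(x) = -log₂(p(x))
I = -log₂(166/209) = -log₂(0.7943)
I = 0.3323 bits


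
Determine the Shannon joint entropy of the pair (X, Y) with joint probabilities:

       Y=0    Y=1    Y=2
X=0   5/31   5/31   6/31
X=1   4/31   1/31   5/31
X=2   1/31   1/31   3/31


H(X,Y) = -Σ p(x,y) log₂ p(x,y)
  p(0,0)=5/31: -0.1613 × log₂(0.1613) = 0.4246
  p(0,1)=5/31: -0.1613 × log₂(0.1613) = 0.4246
  p(0,2)=6/31: -0.1935 × log₂(0.1935) = 0.4586
  p(1,0)=4/31: -0.1290 × log₂(0.1290) = 0.3812
  p(1,1)=1/31: -0.0323 × log₂(0.0323) = 0.1598
  p(1,2)=5/31: -0.1613 × log₂(0.1613) = 0.4246
  p(2,0)=1/31: -0.0323 × log₂(0.0323) = 0.1598
  p(2,1)=1/31: -0.0323 × log₂(0.0323) = 0.1598
  p(2,2)=3/31: -0.0968 × log₂(0.0968) = 0.3261
H(X,Y) = 2.9189 bits


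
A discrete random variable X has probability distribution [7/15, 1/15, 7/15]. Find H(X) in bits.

H(X) = -Σ p(x) log₂ p(x)
  -7/15 × log₂(7/15) = 0.5131
  -1/15 × log₂(1/15) = 0.2605
  -7/15 × log₂(7/15) = 0.5131
H(X) = 1.2867 bits


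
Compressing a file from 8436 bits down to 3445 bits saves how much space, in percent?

Space savings = (1 - Compressed/Original) × 100%
= (1 - 3445/8436) × 100%
= 59.16%


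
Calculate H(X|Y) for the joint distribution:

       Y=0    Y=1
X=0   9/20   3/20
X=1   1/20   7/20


H(X|Y) = Σ_y p(y) H(X|Y=y)
  p(Y=0) = 1/2, H(X|Y=0) = 0.4690
  p(Y=1) = 1/2, H(X|Y=1) = 0.8813
H(X|Y) = 0.5000×0.4690 + 0.5000×0.8813 = 0.6751 bits


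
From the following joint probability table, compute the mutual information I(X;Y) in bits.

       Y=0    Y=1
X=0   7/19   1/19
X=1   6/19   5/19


H(X) = 0.9819, H(Y) = 0.8997, H(X,Y) = 1.7863
I(X;Y) = H(X) + H(Y) - H(X,Y) = 0.0954 bits


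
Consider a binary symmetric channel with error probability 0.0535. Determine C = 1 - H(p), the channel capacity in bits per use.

For BSC with error probability p:
C = 1 - H(p) where H(p) is binary entropy
H(0.0535) = -0.0535 × log₂(0.0535) - 0.9465 × log₂(0.9465)
H(p) = 0.3011
C = 1 - 0.3011 = 0.6989 bits/use


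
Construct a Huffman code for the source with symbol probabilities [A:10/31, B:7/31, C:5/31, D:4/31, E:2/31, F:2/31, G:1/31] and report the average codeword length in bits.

Huffman tree construction:
Combine smallest probabilities repeatedly
Resulting codes:
  A: 11 (length 2)
  B: 01 (length 2)
  C: 101 (length 3)
  D: 100 (length 3)
  E: 0011 (length 4)
  F: 000 (length 3)
  G: 0010 (length 4)
Average length = Σ p(s) × length(s) = 2.5484 bits


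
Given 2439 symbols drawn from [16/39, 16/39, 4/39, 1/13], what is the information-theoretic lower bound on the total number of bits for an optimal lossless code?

Entropy H = 1.6763 bits/symbol
Minimum bits = H × n = 1.6763 × 2439
= 4088.50 bits


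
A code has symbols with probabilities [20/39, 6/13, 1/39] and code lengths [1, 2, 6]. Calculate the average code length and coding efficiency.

Average length L = Σ p_i × l_i = 1.5897 bits
Entropy H = 1.1444 bits
Efficiency η = H/L × 100% = 71.99%


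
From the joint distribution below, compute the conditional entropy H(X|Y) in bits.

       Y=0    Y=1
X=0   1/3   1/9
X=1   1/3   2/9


H(X|Y) = Σ_y p(y) H(X|Y=y)
  p(Y=0) = 2/3, H(X|Y=0) = 1.0000
  p(Y=1) = 1/3, H(X|Y=1) = 0.9183
H(X|Y) = 0.6667×1.0000 + 0.3333×0.9183 = 0.9728 bits


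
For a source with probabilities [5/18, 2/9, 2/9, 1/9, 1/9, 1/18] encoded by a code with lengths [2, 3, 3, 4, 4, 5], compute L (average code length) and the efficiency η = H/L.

Average length L = Σ p_i × l_i = 3.0556 bits
Entropy H = 2.4138 bits
Efficiency η = H/L × 100% = 79.00%


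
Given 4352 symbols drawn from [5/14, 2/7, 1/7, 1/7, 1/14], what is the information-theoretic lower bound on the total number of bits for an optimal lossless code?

Entropy H = 2.1210 bits/symbol
Minimum bits = H × n = 2.1210 × 4352
= 9230.38 bits


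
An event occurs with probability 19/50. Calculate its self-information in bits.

Information content I(x) = -log₂(p(x))
I = -log₂(19/50) = -log₂(0.3800)
I = 1.3959 bits


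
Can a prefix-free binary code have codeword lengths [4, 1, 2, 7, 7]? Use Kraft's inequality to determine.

Kraft inequality: Σ 2^(-l_i) ≤ 1 for prefix-free code
Calculating: 2^(-4) + 2^(-1) + 2^(-2) + 2^(-7) + 2^(-7)
= 0.0625 + 0.5 + 0.25 + 0.0078125 + 0.0078125
= 0.8281
Since 0.8281 ≤ 1, prefix-free code exists


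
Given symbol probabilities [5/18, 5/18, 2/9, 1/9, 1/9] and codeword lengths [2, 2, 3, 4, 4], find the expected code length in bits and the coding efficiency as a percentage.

Average length L = Σ p_i × l_i = 2.6667 bits
Entropy H = 2.2133 bits
Efficiency η = H/L × 100% = 83.00%


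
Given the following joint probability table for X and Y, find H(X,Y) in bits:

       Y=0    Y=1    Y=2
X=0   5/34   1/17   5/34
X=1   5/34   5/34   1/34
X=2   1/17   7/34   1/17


H(X,Y) = -Σ p(x,y) log₂ p(x,y)
  p(0,0)=5/34: -0.1471 × log₂(0.1471) = 0.4067
  p(0,1)=1/17: -0.0588 × log₂(0.0588) = 0.2404
  p(0,2)=5/34: -0.1471 × log₂(0.1471) = 0.4067
  p(1,0)=5/34: -0.1471 × log₂(0.1471) = 0.4067
  p(1,1)=5/34: -0.1471 × log₂(0.1471) = 0.4067
  p(1,2)=1/34: -0.0294 × log₂(0.0294) = 0.1496
  p(2,0)=1/17: -0.0588 × log₂(0.0588) = 0.2404
  p(2,1)=7/34: -0.2059 × log₂(0.2059) = 0.4694
  p(2,2)=1/17: -0.0588 × log₂(0.0588) = 0.2404
H(X,Y) = 2.9672 bits


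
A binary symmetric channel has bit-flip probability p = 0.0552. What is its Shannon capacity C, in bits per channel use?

For BSC with error probability p:
C = 1 - H(p) where H(p) is binary entropy
H(0.0552) = -0.0552 × log₂(0.0552) - 0.9448 × log₂(0.9448)
H(p) = 0.3081
C = 1 - 0.3081 = 0.6919 bits/use


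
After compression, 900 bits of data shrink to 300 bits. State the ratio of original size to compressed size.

Compression ratio = Original / Compressed
= 900 / 300 = 3.00:1


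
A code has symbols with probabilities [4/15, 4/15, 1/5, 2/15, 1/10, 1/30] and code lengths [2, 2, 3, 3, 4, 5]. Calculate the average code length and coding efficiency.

Average length L = Σ p_i × l_i = 2.6333 bits
Entropy H = 2.3647 bits
Efficiency η = H/L × 100% = 89.80%


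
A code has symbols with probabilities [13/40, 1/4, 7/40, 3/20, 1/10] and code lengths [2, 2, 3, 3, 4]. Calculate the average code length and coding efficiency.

Average length L = Σ p_i × l_i = 2.5250 bits
Entropy H = 2.2098 bits
Efficiency η = H/L × 100% = 87.52%


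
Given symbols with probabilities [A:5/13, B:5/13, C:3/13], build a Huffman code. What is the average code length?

Huffman tree construction:
Combine smallest probabilities repeatedly
Resulting codes:
  A: 11 (length 2)
  B: 0 (length 1)
  C: 10 (length 2)
Average length = Σ p(s) × length(s) = 1.6154 bits


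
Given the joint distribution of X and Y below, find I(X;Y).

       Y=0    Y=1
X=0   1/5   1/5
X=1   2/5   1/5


H(X) = 0.9710, H(Y) = 0.9710, H(X,Y) = 1.9219
I(X;Y) = H(X) + H(Y) - H(X,Y) = 0.0200 bits


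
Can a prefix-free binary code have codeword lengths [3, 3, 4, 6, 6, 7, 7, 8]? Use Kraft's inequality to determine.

Kraft inequality: Σ 2^(-l_i) ≤ 1 for prefix-free code
Calculating: 2^(-3) + 2^(-3) + 2^(-4) + 2^(-6) + 2^(-6) + 2^(-7) + 2^(-7) + 2^(-8)
= 0.125 + 0.125 + 0.0625 + 0.015625 + 0.015625 + 0.0078125 + 0.0078125 + 0.00390625
= 0.3633
Since 0.3633 ≤ 1, prefix-free code exists


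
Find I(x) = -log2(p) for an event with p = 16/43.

Information content I(x) = -log₂(p(x))
I = -log₂(16/43) = -log₂(0.3721)
I = 1.4263 bits


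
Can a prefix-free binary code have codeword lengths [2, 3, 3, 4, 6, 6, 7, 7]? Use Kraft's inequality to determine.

Kraft inequality: Σ 2^(-l_i) ≤ 1 for prefix-free code
Calculating: 2^(-2) + 2^(-3) + 2^(-3) + 2^(-4) + 2^(-6) + 2^(-6) + 2^(-7) + 2^(-7)
= 0.25 + 0.125 + 0.125 + 0.0625 + 0.015625 + 0.015625 + 0.0078125 + 0.0078125
= 0.6094
Since 0.6094 ≤ 1, prefix-free code exists


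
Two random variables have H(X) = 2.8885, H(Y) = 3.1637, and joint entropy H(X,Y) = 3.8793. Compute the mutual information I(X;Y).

I(X;Y) = H(X) + H(Y) - H(X,Y)
I(X;Y) = 2.8885 + 3.1637 - 3.8793 = 2.1729 bits


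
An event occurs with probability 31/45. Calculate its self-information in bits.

Information content I(x) = -log₂(p(x))
I = -log₂(31/45) = -log₂(0.6889)
I = 0.5377 bits


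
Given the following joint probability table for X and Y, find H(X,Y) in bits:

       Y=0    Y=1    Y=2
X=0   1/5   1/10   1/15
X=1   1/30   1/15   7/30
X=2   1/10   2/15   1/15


H(X,Y) = -Σ p(x,y) log₂ p(x,y)
  p(0,0)=1/5: -0.2000 × log₂(0.2000) = 0.4644
  p(0,1)=1/10: -0.1000 × log₂(0.1000) = 0.3322
  p(0,2)=1/15: -0.0667 × log₂(0.0667) = 0.2605
  p(1,0)=1/30: -0.0333 × log₂(0.0333) = 0.1636
  p(1,1)=1/15: -0.0667 × log₂(0.0667) = 0.2605
  p(1,2)=7/30: -0.2333 × log₂(0.2333) = 0.4899
  p(2,0)=1/10: -0.1000 × log₂(0.1000) = 0.3322
  p(2,1)=2/15: -0.1333 × log₂(0.1333) = 0.3876
  p(2,2)=1/15: -0.0667 × log₂(0.0667) = 0.2605
H(X,Y) = 2.9512 bits


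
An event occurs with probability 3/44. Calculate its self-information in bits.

Information content I(x) = -log₂(p(x))
I = -log₂(3/44) = -log₂(0.0682)
I = 3.8745 bits


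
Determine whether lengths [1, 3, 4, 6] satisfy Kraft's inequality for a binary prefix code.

Kraft inequality: Σ 2^(-l_i) ≤ 1 for prefix-free code
Calculating: 2^(-1) + 2^(-3) + 2^(-4) + 2^(-6)
= 0.5 + 0.125 + 0.0625 + 0.015625
= 0.7031
Since 0.7031 ≤ 1, prefix-free code exists


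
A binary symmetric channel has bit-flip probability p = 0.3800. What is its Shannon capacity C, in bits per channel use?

For BSC with error probability p:
C = 1 - H(p) where H(p) is binary entropy
H(0.3800) = -0.3800 × log₂(0.3800) - 0.6200 × log₂(0.6200)
H(p) = 0.9580
C = 1 - 0.9580 = 0.0420 bits/use


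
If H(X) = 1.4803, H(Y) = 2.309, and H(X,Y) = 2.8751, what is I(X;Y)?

I(X;Y) = H(X) + H(Y) - H(X,Y)
I(X;Y) = 1.4803 + 2.309 - 2.8751 = 0.9142 bits


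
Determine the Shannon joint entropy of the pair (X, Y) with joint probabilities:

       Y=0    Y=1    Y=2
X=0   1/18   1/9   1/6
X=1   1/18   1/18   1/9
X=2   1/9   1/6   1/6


H(X,Y) = -Σ p(x,y) log₂ p(x,y)
  p(0,0)=1/18: -0.0556 × log₂(0.0556) = 0.2317
  p(0,1)=1/9: -0.1111 × log₂(0.1111) = 0.3522
  p(0,2)=1/6: -0.1667 × log₂(0.1667) = 0.4308
  p(1,0)=1/18: -0.0556 × log₂(0.0556) = 0.2317
  p(1,1)=1/18: -0.0556 × log₂(0.0556) = 0.2317
  p(1,2)=1/9: -0.1111 × log₂(0.1111) = 0.3522
  p(2,0)=1/9: -0.1111 × log₂(0.1111) = 0.3522
  p(2,1)=1/6: -0.1667 × log₂(0.1667) = 0.4308
  p(2,2)=1/6: -0.1667 × log₂(0.1667) = 0.4308
H(X,Y) = 3.0441 bits


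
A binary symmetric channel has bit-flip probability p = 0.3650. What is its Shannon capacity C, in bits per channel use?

For BSC with error probability p:
C = 1 - H(p) where H(p) is binary entropy
H(0.3650) = -0.3650 × log₂(0.3650) - 0.6350 × log₂(0.6350)
H(p) = 0.9468
C = 1 - 0.9468 = 0.0532 bits/use


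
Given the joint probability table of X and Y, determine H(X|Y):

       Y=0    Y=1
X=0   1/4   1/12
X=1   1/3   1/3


H(X|Y) = Σ_y p(y) H(X|Y=y)
  p(Y=0) = 7/12, H(X|Y=0) = 0.9852
  p(Y=1) = 5/12, H(X|Y=1) = 0.7219
H(X|Y) = 0.5833×0.9852 + 0.4167×0.7219 = 0.8755 bits


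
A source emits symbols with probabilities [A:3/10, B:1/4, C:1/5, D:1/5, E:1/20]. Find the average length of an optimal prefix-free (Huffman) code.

Huffman tree construction:
Combine smallest probabilities repeatedly
Resulting codes:
  A: 11 (length 2)
  B: 01 (length 2)
  C: 101 (length 3)
  D: 00 (length 2)
  E: 100 (length 3)
Average length = Σ p(s) × length(s) = 2.2500 bits
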